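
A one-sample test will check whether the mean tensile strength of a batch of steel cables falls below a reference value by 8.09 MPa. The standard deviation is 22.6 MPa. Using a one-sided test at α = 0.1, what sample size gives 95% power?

n = 67

For a one-sample z-test, n = ((z_α + z_β)·σ/δ)².
z_α = 1.282 (one-sided α = 0.1); z_β = 1.645 (power 95% → β = 0.05).
n = (2.927 × 22.6 / 8.09)² = 66.86
Round up: n = 67.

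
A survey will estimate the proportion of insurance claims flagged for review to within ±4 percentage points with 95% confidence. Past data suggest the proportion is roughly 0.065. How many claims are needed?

For a proportion with margin E = 0.04 at 95% confidence, z = 1.960.
n = p̂(1−p̂)(z/E)² = 0.065 × 0.935 × (1.960/0.04)² = 145.92
Round up: n = 146.

n = 146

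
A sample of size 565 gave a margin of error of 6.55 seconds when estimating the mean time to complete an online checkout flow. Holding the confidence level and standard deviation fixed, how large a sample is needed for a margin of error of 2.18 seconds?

5101

Margin of error scales as 1/√n, so n₂ = n₁·(E₁/E₂)².
n₂ = 565 × (6.55/2.18)² = 565 × 9.028 = 5100.82
Round up: n₂ = 5101.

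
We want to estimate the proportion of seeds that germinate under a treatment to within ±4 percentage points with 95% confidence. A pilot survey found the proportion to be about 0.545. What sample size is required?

n = 596

For a proportion with margin E = 0.04 at 95% confidence, z = 1.960.
n = p̂(1−p̂)(z/E)² = 0.545 × 0.455 × (1.960/0.04)² = 595.39
Round up: n = 596.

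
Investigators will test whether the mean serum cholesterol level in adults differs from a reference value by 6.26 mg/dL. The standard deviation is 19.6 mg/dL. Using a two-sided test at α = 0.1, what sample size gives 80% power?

61

For a one-sample z-test, n = ((z_{α/2} + z_β)·σ/δ)².
z_{α/2} = 1.645 (two-sided α = 0.1); z_β = 0.842 (power 80% → β = 0.2).
n = (2.487 × 19.6 / 6.26)² = 60.63
Round up: n = 61.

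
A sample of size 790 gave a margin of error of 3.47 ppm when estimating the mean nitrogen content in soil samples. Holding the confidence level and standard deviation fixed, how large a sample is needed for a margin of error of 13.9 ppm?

50

Margin of error scales as 1/√n, so n₂ = n₁·(E₁/E₂)².
n₂ = 790 × (3.47/13.9)² = 790 × 0.06232 = 49.23
Round up: n₂ = 50.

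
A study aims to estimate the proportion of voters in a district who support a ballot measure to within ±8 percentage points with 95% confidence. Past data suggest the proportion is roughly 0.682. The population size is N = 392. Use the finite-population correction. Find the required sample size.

98

For a proportion with margin E = 0.08 at 95% confidence, z = 1.960.
n = p̂(1−p̂)(z/E)² = 0.682 × 0.318 × (1.960/0.08)² = 130.18 — call this n₀.
Finite-population correction with N = 392: n = n₀ / (1 + (n₀−1)/N) = 130.18 / 1.33 = 97.88
Round up: n = 98.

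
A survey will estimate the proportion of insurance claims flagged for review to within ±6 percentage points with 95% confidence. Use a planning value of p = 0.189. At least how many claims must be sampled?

For a proportion with margin E = 0.06 at 95% confidence, z = 1.960.
n = p̂(1−p̂)(z/E)² = 0.189 × 0.811 × (1.960/0.06)² = 163.57
Round up: n = 164.

n = 164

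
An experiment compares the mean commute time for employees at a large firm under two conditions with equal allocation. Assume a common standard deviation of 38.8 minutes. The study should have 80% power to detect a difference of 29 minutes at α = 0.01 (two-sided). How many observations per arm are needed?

For two equal groups, n per group = 2·((z_{α/2} + z_β)·σ/δ)².
z_{α/2} = 2.576; z_β = 0.842 (power 80%).
n = 2 × (3.418 × 38.8 / 29)² = 2 × 20.91 = 41.82
Round up: n = 42 per group.

42 per group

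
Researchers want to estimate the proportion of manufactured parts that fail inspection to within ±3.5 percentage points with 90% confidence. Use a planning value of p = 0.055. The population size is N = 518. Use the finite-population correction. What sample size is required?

n = 95

For a proportion with margin E = 0.035 at 90% confidence, z = 1.645.
n = p̂(1−p̂)(z/E)² = 0.055 × 0.945 × (1.645/0.035)² = 114.81 — call this n₀.
Finite-population correction with N = 518: n = n₀ / (1 + (n₀−1)/N) = 114.81 / 1.22 = 94.11
Round up: n = 95.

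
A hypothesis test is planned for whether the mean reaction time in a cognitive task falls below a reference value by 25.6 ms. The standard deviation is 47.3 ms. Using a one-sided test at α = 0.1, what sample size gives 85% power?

19

For a one-sample z-test, n = ((z_α + z_β)·σ/δ)².
z_α = 1.282 (one-sided α = 0.1); z_β = 1.036 (power 85% → β = 0.15).
n = (2.318 × 47.3 / 25.6)² = 18.34
Round up: n = 19.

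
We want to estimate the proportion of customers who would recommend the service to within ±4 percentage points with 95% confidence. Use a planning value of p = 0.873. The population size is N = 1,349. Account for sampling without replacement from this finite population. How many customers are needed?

223

For a proportion with margin E = 0.04 at 95% confidence, z = 1.960.
n = p̂(1−p̂)(z/E)² = 0.873 × 0.127 × (1.960/0.04)² = 266.20 — call this n₀.
Finite-population correction with N = 1,349: n = n₀ / (1 + (n₀−1)/N) = 266.20 / 1.197 = 222.39
Round up: n = 223.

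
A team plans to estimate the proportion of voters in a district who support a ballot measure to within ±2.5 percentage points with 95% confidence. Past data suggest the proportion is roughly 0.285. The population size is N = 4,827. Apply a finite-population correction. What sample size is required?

995

For a proportion with margin E = 0.025 at 95% confidence, z = 1.960.
n = p̂(1−p̂)(z/E)² = 0.285 × 0.715 × (1.960/0.025)² = 1252.52 — call this n₀.
Finite-population correction with N = 4,827: n = n₀ / (1 + (n₀−1)/N) = 1252.52 / 1.259 = 994.85
Round up: n = 995.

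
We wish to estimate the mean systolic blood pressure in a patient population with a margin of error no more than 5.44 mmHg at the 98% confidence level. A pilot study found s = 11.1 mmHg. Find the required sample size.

For a mean, the margin of error is E = z·σ/√n, so n = (zσ/E)².
At 98% confidence, z = 2.326.
n = (2.326 × 11.1 / 5.44)² = 22.53
Round up: n = 23.

23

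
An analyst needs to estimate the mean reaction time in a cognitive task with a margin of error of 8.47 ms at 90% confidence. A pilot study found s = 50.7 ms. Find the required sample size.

For a mean, the margin of error is E = z·σ/√n, so n = (zσ/E)².
At 90% confidence, z = 1.645.
n = (1.645 × 50.7 / 8.47)² = 96.96
Round up: n = 97.

97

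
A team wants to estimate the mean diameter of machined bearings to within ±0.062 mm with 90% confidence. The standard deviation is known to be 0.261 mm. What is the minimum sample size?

48

For a mean, the margin of error is E = z·σ/√n, so n = (zσ/E)².
At 90% confidence, z = 1.645.
n = (1.645 × 0.261 / 0.062)² = 47.95
Round up: n = 48.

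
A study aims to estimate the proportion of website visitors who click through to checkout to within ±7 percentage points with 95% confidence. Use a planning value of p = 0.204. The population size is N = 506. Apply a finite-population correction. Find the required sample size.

For a proportion with margin E = 0.07 at 95% confidence, z = 1.960.
n = p̂(1−p̂)(z/E)² = 0.204 × 0.796 × (1.960/0.07)² = 127.31 — call this n₀.
Finite-population correction with N = 506: n = n₀ / (1 + (n₀−1)/N) = 127.31 / 1.25 = 101.85
Round up: n = 102.

102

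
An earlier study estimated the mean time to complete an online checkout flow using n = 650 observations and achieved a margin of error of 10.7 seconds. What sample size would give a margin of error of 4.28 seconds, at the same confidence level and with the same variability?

4063

Margin of error scales as 1/√n, so n₂ = n₁·(E₁/E₂)².
n₂ = 650 × (10.7/4.28)² = 650 × 6.25 = 4062.50
Round up: n₂ = 4063.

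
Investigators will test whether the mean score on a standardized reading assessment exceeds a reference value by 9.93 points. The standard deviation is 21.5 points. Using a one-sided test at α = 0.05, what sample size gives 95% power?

51

For a one-sample z-test, n = ((z_α + z_β)·σ/δ)².
z_α = 1.645 (one-sided α = 0.05); z_β = 1.645 (power 95% → β = 0.05).
n = (3.290 × 21.5 / 9.93)² = 50.74
Round up: n = 51.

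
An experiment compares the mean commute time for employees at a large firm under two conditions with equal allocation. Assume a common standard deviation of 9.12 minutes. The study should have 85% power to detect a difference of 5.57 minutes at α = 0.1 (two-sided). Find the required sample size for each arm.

For two equal groups, n per group = 2·((z_{α/2} + z_β)·σ/δ)².
z_{α/2} = 1.645; z_β = 1.036 (power 85%).
n = 2 × (2.681 × 9.12 / 5.57)² = 2 × 19.27 = 38.54
Round up: n = 39 per group.

39 per group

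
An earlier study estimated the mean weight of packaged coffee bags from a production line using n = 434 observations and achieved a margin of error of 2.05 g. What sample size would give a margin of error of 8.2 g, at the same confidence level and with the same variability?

n = 28

Margin of error scales as 1/√n, so n₂ = n₁·(E₁/E₂)².
n₂ = 434 × (2.05/8.2)² = 434 × 0.0625 = 27.12
Round up: n₂ = 28.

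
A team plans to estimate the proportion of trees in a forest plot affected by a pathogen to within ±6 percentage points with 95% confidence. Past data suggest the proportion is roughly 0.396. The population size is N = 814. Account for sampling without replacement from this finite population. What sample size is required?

For a proportion with margin E = 0.06 at 95% confidence, z = 1.960.
n = p̂(1−p̂)(z/E)² = 0.396 × 0.604 × (1.960/0.06)² = 255.24 — call this n₀.
Finite-population correction with N = 814: n = n₀ / (1 + (n₀−1)/N) = 255.24 / 1.312 = 194.54
Round up: n = 195.

195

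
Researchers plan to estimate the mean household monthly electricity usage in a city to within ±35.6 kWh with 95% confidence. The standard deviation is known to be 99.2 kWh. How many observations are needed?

30

For a mean, the margin of error is E = z·σ/√n, so n = (zσ/E)².
At 95% confidence, z = 1.960.
n = (1.960 × 99.2 / 35.6)² = 29.83
Round up: n = 30.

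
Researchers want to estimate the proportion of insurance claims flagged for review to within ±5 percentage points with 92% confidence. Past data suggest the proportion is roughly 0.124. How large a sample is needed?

134

For a proportion with margin E = 0.05 at 92% confidence, z = 1.751.
n = p̂(1−p̂)(z/E)² = 0.124 × 0.876 × (1.751/0.05)² = 133.22
Round up: n = 134.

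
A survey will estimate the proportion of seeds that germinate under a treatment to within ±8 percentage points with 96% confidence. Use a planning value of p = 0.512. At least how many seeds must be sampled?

n = 165

For a proportion with margin E = 0.08 at 96% confidence, z = 2.054.
n = p̂(1−p̂)(z/E)² = 0.512 × 0.488 × (2.054/0.08)² = 164.71
Round up: n = 165.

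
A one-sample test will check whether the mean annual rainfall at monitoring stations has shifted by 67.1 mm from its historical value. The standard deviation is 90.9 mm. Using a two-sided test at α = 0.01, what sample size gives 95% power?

For a one-sample z-test, n = ((z_{α/2} + z_β)·σ/δ)².
z_{α/2} = 2.576 (two-sided α = 0.01); z_β = 1.645 (power 95% → β = 0.05).
n = (4.221 × 90.9 / 67.1)² = 32.70
Round up: n = 33.

33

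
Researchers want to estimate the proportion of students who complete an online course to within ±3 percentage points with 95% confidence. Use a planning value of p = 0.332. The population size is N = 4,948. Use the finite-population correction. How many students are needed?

For a proportion with margin E = 0.03 at 95% confidence, z = 1.960.
n = p̂(1−p̂)(z/E)² = 0.332 × 0.668 × (1.960/0.03)² = 946.64 — call this n₀.
Finite-population correction with N = 4,948: n = n₀ / (1 + (n₀−1)/N) = 946.64 / 1.191 = 794.83
Round up: n = 795.

n = 795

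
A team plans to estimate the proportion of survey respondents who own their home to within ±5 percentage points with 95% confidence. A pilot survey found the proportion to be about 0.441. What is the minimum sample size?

n = 379

For a proportion with margin E = 0.05 at 95% confidence, z = 1.960.
n = p̂(1−p̂)(z/E)² = 0.441 × 0.559 × (1.960/0.05)² = 378.81
Round up: n = 379.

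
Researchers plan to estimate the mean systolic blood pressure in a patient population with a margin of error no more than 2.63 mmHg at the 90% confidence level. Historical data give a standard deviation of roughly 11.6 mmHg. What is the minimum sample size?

For a mean, the margin of error is E = z·σ/√n, so n = (zσ/E)².
At 90% confidence, z = 1.645.
n = (1.645 × 11.6 / 2.63)² = 52.64
Round up: n = 53.

53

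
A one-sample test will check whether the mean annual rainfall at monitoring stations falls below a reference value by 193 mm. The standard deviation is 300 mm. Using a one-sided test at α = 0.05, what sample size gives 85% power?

For a one-sample z-test, n = ((z_α + z_β)·σ/δ)².
z_α = 1.645 (one-sided α = 0.05); z_β = 1.036 (power 85% → β = 0.15).
n = (2.681 × 300 / 193)² = 17.37
Round up: n = 18.

n = 18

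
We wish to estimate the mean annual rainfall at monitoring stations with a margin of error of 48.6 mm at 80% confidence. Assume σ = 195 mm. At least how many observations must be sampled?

27

For a mean, the margin of error is E = z·σ/√n, so n = (zσ/E)².
At 80% confidence, z = 1.282.
n = (1.282 × 195 / 48.6)² = 26.46
Round up: n = 27.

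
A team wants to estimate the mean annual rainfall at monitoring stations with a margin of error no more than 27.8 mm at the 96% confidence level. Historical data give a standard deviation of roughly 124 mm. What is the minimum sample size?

84

For a mean, the margin of error is E = z·σ/√n, so n = (zσ/E)².
At 96% confidence, z = 2.054.
n = (2.054 × 124 / 27.8)² = 83.94
Round up: n = 84.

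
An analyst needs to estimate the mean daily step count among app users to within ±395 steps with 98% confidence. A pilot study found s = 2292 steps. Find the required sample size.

For a mean, the margin of error is E = z·σ/√n, so n = (zσ/E)².
At 98% confidence, z = 2.326.
n = (2.326 × 2292 / 395)² = 182.16
Round up: n = 183.

183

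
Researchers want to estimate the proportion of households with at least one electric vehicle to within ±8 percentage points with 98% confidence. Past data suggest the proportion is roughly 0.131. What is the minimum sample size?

For a proportion with margin E = 0.08 at 98% confidence, z = 2.326.
n = p̂(1−p̂)(z/E)² = 0.131 × 0.869 × (2.326/0.08)² = 96.23
Round up: n = 97.

97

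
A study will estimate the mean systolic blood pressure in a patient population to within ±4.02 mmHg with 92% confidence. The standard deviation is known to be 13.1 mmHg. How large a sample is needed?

For a mean, the margin of error is E = z·σ/√n, so n = (zσ/E)².
At 92% confidence, z = 1.751.
n = (1.751 × 13.1 / 4.02)² = 32.56
Round up: n = 33.

n = 33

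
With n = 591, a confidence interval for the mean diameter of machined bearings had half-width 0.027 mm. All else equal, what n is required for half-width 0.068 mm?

Margin of error scales as 1/√n, so n₂ = n₁·(E₁/E₂)².
n₂ = 591 × (0.027/0.068)² = 591 × 0.1577 = 93.20
Round up: n₂ = 94.

n = 94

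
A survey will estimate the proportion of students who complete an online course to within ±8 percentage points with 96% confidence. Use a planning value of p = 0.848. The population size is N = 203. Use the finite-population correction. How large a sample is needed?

61

For a proportion with margin E = 0.08 at 96% confidence, z = 2.054.
n = p̂(1−p̂)(z/E)² = 0.848 × 0.152 × (2.054/0.08)² = 84.97 — call this n₀.
Finite-population correction with N = 203: n = n₀ / (1 + (n₀−1)/N) = 84.97 / 1.414 = 60.09
Round up: n = 61.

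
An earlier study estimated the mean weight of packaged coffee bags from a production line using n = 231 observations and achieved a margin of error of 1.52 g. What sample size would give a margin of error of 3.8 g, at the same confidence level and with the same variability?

Margin of error scales as 1/√n, so n₂ = n₁·(E₁/E₂)².
n₂ = 231 × (1.52/3.8)² = 231 × 0.16 = 36.96
Round up: n₂ = 37.

n = 37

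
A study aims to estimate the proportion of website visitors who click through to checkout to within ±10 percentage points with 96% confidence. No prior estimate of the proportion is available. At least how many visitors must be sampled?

For a proportion with margin E = 0.1 at 96% confidence, z = 2.054.
With no prior estimate, use p = 0.5, which maximizes p(1−p) at 0.25.
n = 0.25 × (z/E)² = 0.25 × (2.054/0.1)² = 105.47
Round up: n = 106.

106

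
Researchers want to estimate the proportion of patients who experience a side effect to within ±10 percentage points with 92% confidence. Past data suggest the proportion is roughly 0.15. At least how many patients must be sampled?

For a proportion with margin E = 0.1 at 92% confidence, z = 1.751.
n = p̂(1−p̂)(z/E)² = 0.15 × 0.85 × (1.751/0.1)² = 39.09
Round up: n = 40.

40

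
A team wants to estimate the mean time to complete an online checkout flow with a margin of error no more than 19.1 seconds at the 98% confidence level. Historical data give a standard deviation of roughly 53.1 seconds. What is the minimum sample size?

For a mean, the margin of error is E = z·σ/√n, so n = (zσ/E)².
At 98% confidence, z = 2.326.
n = (2.326 × 53.1 / 19.1)² = 41.82
Round up: n = 42.

42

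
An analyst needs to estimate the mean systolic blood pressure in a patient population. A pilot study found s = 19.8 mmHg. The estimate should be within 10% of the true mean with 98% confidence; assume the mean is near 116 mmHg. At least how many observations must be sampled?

n = 16

For a mean, the margin of error is E = z·σ/√n, so n = (zσ/E)².
At 98% confidence, z = 2.326.
E = 10% of 116 = 11.6 mmHg.
n = (2.326 × 19.8 / 11.6)² = 15.76
Round up: n = 16.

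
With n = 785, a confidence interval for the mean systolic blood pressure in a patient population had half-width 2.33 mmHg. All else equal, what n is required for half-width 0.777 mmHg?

7059

Margin of error scales as 1/√n, so n₂ = n₁·(E₁/E₂)².
n₂ = 785 × (2.33/0.777)² = 785 × 8.992 = 7058.72
Round up: n₂ = 7059.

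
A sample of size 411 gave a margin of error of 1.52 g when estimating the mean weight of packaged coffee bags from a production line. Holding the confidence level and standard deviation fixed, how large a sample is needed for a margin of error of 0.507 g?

Margin of error scales as 1/√n, so n₂ = n₁·(E₁/E₂)².
n₂ = 411 × (1.52/0.507)² = 411 × 8.988 = 3694.07
Round up: n₂ = 3695.

3695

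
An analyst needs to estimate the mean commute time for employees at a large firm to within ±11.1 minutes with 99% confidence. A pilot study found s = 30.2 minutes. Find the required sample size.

For a mean, the margin of error is E = z·σ/√n, so n = (zσ/E)².
At 99% confidence, z = 2.576.
n = (2.576 × 30.2 / 11.1)² = 49.12
Round up: n = 50.

50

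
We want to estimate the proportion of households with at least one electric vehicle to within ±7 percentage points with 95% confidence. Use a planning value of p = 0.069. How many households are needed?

51

For a proportion with margin E = 0.07 at 95% confidence, z = 1.960.
n = p̂(1−p̂)(z/E)² = 0.069 × 0.931 × (1.960/0.07)² = 50.36
Round up: n = 51.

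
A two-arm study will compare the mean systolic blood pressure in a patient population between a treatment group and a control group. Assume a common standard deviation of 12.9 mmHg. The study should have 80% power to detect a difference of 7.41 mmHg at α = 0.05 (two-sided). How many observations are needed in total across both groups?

For two equal groups, n per group = 2·((z_{α/2} + z_β)·σ/δ)².
z_{α/2} = 1.960; z_β = 0.842 (power 80%).
n = 2 × (2.802 × 12.9 / 7.41)² = 2 × 23.79 = 47.58
Round up: n = 48 per group.
Total across both groups: 2 × 48 = 96.

96 total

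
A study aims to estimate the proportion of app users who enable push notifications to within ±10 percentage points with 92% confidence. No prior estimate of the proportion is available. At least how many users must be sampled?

For a proportion with margin E = 0.1 at 92% confidence, z = 1.751.
With no prior estimate, use p = 0.5, which maximizes p(1−p) at 0.25.
n = 0.25 × (z/E)² = 0.25 × (1.751/0.1)² = 76.65
Round up: n = 77.

n = 77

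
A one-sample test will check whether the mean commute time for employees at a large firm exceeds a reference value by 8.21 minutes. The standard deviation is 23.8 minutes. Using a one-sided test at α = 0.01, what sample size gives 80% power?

85

For a one-sample z-test, n = ((z_α + z_β)·σ/δ)².
z_α = 2.326 (one-sided α = 0.01); z_β = 0.842 (power 80% → β = 0.2).
n = (3.168 × 23.8 / 8.21)² = 84.34
Round up: n = 85.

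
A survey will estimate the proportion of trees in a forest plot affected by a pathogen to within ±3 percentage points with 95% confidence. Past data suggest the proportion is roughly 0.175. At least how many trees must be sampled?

For a proportion with margin E = 0.03 at 95% confidence, z = 1.960.
n = p̂(1−p̂)(z/E)² = 0.175 × 0.825 × (1.960/0.03)² = 616.26
Round up: n = 617.

617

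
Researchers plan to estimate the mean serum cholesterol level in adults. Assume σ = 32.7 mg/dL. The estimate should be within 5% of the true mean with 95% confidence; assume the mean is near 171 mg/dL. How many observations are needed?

n = 57

For a mean, the margin of error is E = z·σ/√n, so n = (zσ/E)².
At 95% confidence, z = 1.960.
E = 5% of 171 = 8.55 mg/dL.
n = (1.960 × 32.7 / 8.55)² = 56.19
Round up: n = 57.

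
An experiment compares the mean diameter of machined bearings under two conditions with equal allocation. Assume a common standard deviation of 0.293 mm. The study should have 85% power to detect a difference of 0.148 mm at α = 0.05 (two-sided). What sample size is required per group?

71 per group

For two equal groups, n per group = 2·((z_{α/2} + z_β)·σ/δ)².
z_{α/2} = 1.960; z_β = 1.036 (power 85%).
n = 2 × (2.996 × 0.293 / 0.148)² = 2 × 35.18 = 70.36
Round up: n = 71 per group.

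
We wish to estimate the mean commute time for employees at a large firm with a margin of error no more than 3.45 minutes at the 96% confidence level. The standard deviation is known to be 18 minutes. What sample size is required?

For a mean, the margin of error is E = z·σ/√n, so n = (zσ/E)².
At 96% confidence, z = 2.054.
n = (2.054 × 18 / 3.45)² = 114.84
Round up: n = 115.

115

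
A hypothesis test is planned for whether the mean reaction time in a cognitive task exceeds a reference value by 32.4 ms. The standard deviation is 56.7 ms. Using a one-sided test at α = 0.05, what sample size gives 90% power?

For a one-sample z-test, n = ((z_α + z_β)·σ/δ)².
z_α = 1.645 (one-sided α = 0.05); z_β = 1.282 (power 90% → β = 0.1).
n = (2.927 × 56.7 / 32.4)² = 26.24
Round up: n = 27.

n = 27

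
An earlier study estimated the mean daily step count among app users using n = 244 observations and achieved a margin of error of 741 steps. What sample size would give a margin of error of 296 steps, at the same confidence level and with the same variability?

Margin of error scales as 1/√n, so n₂ = n₁·(E₁/E₂)².
n₂ = 244 × (741/296)² = 244 × 6.267 = 1529.15
Round up: n₂ = 1530.

n = 1530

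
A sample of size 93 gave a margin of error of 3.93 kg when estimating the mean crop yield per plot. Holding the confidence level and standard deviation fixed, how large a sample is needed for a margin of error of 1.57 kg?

Margin of error scales as 1/√n, so n₂ = n₁·(E₁/E₂)².
n₂ = 93 × (3.93/1.57)² = 93 × 6.266 = 582.74
Round up: n₂ = 583.

583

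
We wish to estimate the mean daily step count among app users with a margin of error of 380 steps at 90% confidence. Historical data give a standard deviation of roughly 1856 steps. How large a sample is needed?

For a mean, the margin of error is E = z·σ/√n, so n = (zσ/E)².
At 90% confidence, z = 1.645.
n = (1.645 × 1856 / 380)² = 64.55
Round up: n = 65.

65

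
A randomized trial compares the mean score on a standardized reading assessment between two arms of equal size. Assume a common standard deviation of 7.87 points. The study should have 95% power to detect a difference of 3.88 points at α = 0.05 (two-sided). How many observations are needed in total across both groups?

214 total

For two equal groups, n per group = 2·((z_{α/2} + z_β)·σ/δ)².
z_{α/2} = 1.960; z_β = 1.645 (power 95%).
n = 2 × (3.605 × 7.87 / 3.88)² = 2 × 53.47 = 106.94
Round up: n = 107 per group.
Total across both groups: 2 × 107 = 214.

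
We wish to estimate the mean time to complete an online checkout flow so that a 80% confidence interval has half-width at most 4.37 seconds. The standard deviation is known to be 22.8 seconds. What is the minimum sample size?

For a mean, the margin of error is E = z·σ/√n, so n = (zσ/E)².
At 80% confidence, z = 1.282.
n = (1.282 × 22.8 / 4.37)² = 44.74
Round up: n = 45.

45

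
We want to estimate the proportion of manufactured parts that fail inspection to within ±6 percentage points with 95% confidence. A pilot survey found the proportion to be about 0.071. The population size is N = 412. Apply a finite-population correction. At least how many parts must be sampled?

For a proportion with margin E = 0.06 at 95% confidence, z = 1.960.
n = p̂(1−p̂)(z/E)² = 0.071 × 0.929 × (1.960/0.06)² = 70.39 — call this n₀.
Finite-population correction with N = 412: n = n₀ / (1 + (n₀−1)/N) = 70.39 / 1.168 = 60.27
Round up: n = 61.

61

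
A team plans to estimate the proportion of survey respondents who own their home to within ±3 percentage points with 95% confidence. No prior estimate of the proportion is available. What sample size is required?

For a proportion with margin E = 0.03 at 95% confidence, z = 1.960.
With no prior estimate, use p = 0.5, which maximizes p(1−p) at 0.25.
n = 0.25 × (z/E)² = 0.25 × (1.960/0.03)² = 1067.11
Round up: n = 1068.

1068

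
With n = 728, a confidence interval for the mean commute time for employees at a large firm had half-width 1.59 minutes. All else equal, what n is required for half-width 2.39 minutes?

323

Margin of error scales as 1/√n, so n₂ = n₁·(E₁/E₂)².
n₂ = 728 × (1.59/2.39)² = 728 × 0.4426 = 322.21
Round up: n₂ = 323.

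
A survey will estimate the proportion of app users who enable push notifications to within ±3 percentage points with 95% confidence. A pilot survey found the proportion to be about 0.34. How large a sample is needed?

For a proportion with margin E = 0.03 at 95% confidence, z = 1.960.
n = p̂(1−p̂)(z/E)² = 0.34 × 0.66 × (1.960/0.03)² = 957.84
Round up: n = 958.

958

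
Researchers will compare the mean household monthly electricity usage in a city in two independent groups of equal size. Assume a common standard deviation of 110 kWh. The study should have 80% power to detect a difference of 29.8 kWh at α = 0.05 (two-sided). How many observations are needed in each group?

214 per group

For two equal groups, n per group = 2·((z_{α/2} + z_β)·σ/δ)².
z_{α/2} = 1.960; z_β = 0.842 (power 80%).
n = 2 × (2.802 × 110 / 29.8)² = 2 × 106.98 = 213.96
Round up: n = 214 per group.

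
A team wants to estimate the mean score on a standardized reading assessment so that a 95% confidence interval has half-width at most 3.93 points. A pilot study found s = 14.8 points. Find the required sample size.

For a mean, the margin of error is E = z·σ/√n, so n = (zσ/E)².
At 95% confidence, z = 1.960.
n = (1.960 × 14.8 / 3.93)² = 54.48
Round up: n = 55.

55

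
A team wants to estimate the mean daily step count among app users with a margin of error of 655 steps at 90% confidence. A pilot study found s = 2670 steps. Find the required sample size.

45

For a mean, the margin of error is E = z·σ/√n, so n = (zσ/E)².
At 90% confidence, z = 1.645.
n = (1.645 × 2670 / 655)² = 44.96
Round up: n = 45.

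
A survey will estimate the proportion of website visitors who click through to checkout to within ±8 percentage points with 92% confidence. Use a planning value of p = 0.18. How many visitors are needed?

n = 71

For a proportion with margin E = 0.08 at 92% confidence, z = 1.751.
n = p̂(1−p̂)(z/E)² = 0.18 × 0.82 × (1.751/0.08)² = 70.71
Round up: n = 71.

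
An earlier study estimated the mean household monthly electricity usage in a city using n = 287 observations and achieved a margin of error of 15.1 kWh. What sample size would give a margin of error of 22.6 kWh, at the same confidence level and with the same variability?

Margin of error scales as 1/√n, so n₂ = n₁·(E₁/E₂)².
n₂ = 287 × (15.1/22.6)² = 287 × 0.4464 = 128.12
Round up: n₂ = 129.

129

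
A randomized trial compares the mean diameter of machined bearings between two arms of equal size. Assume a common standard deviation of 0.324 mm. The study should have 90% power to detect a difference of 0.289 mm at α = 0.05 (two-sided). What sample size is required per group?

27 per group

For two equal groups, n per group = 2·((z_{α/2} + z_β)·σ/δ)².
z_{α/2} = 1.960; z_β = 1.282 (power 90%).
n = 2 × (3.242 × 0.324 / 0.289)² = 2 × 13.21 = 26.42
Round up: n = 27 per group.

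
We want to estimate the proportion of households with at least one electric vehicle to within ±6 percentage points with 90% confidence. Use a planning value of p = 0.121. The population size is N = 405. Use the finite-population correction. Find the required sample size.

67

For a proportion with margin E = 0.06 at 90% confidence, z = 1.645.
n = p̂(1−p̂)(z/E)² = 0.121 × 0.879 × (1.645/0.06)² = 79.95 — call this n₀.
Finite-population correction with N = 405: n = n₀ / (1 + (n₀−1)/N) = 79.95 / 1.195 = 66.90
Round up: n = 67.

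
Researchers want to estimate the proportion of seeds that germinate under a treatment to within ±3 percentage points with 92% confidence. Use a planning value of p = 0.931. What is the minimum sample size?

219

For a proportion with margin E = 0.03 at 92% confidence, z = 1.751.
n = p̂(1−p̂)(z/E)² = 0.931 × 0.069 × (1.751/0.03)² = 218.84
Round up: n = 219.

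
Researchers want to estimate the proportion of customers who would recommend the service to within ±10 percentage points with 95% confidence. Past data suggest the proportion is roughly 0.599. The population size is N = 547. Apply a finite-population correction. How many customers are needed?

80

For a proportion with margin E = 0.1 at 95% confidence, z = 1.960.
n = p̂(1−p̂)(z/E)² = 0.599 × 0.401 × (1.960/0.1)² = 92.27 — call this n₀.
Finite-population correction with N = 547: n = n₀ / (1 + (n₀−1)/N) = 92.27 / 1.167 = 79.07
Round up: n = 80.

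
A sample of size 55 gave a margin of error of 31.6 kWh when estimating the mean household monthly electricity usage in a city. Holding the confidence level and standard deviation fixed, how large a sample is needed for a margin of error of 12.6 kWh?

Margin of error scales as 1/√n, so n₂ = n₁·(E₁/E₂)².
n₂ = 55 × (31.6/12.6)² = 55 × 6.29 = 345.95
Round up: n₂ = 346.

346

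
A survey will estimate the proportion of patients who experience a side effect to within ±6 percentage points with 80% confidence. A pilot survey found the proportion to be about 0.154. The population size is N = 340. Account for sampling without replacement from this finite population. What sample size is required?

51

For a proportion with margin E = 0.06 at 80% confidence, z = 1.282.
n = p̂(1−p̂)(z/E)² = 0.154 × 0.846 × (1.282/0.06)² = 59.48 — call this n₀.
Finite-population correction with N = 340: n = n₀ / (1 + (n₀−1)/N) = 59.48 / 1.172 = 50.75
Round up: n = 51.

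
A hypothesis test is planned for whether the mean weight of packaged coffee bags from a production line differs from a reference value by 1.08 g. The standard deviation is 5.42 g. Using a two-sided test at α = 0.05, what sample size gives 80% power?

For a one-sample z-test, n = ((z_{α/2} + z_β)·σ/δ)².
z_{α/2} = 1.960 (two-sided α = 0.05); z_β = 0.842 (power 80% → β = 0.2).
n = (2.802 × 5.42 / 1.08)² = 197.74
Round up: n = 198.

n = 198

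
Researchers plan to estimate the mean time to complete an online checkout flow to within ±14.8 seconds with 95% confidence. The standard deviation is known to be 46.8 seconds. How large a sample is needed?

For a mean, the margin of error is E = z·σ/√n, so n = (zσ/E)².
At 95% confidence, z = 1.960.
n = (1.960 × 46.8 / 14.8)² = 38.41
Round up: n = 39.

n = 39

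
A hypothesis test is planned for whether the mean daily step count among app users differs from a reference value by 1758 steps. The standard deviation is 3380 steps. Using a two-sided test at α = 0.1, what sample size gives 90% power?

For a one-sample z-test, n = ((z_{α/2} + z_β)·σ/δ)².
z_{α/2} = 1.645 (two-sided α = 0.1); z_β = 1.282 (power 90% → β = 0.1).
n = (2.927 × 3380 / 1758)² = 31.67
Round up: n = 32.

32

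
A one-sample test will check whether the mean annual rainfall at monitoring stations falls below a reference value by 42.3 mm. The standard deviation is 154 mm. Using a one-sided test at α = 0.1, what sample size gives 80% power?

For a one-sample z-test, n = ((z_α + z_β)·σ/δ)².
z_α = 1.282 (one-sided α = 0.1); z_β = 0.842 (power 80% → β = 0.2).
n = (2.124 × 154 / 42.3)² = 59.80
Round up: n = 60.

60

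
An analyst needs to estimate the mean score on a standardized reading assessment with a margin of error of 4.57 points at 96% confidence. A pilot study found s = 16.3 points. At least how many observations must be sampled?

54

For a mean, the margin of error is E = z·σ/√n, so n = (zσ/E)².
At 96% confidence, z = 2.054.
n = (2.054 × 16.3 / 4.57)² = 53.67
Round up: n = 54.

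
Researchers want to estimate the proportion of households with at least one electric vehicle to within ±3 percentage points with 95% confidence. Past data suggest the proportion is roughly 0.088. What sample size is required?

343

For a proportion with margin E = 0.03 at 95% confidence, z = 1.960.
n = p̂(1−p̂)(z/E)² = 0.088 × 0.912 × (1.960/0.03)² = 342.57
Round up: n = 343.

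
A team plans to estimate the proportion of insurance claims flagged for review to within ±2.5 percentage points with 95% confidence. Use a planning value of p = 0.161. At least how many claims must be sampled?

831

For a proportion with margin E = 0.025 at 95% confidence, z = 1.960.
n = p̂(1−p̂)(z/E)² = 0.161 × 0.839 × (1.960/0.025)² = 830.27
Round up: n = 831.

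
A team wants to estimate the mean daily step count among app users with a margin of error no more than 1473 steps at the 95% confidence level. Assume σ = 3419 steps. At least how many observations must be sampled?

21

For a mean, the margin of error is E = z·σ/√n, so n = (zσ/E)².
At 95% confidence, z = 1.960.
n = (1.960 × 3419 / 1473)² = 20.70
Round up: n = 21.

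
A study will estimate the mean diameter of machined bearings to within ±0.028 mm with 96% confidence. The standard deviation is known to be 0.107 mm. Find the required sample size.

62

For a mean, the margin of error is E = z·σ/√n, so n = (zσ/E)².
At 96% confidence, z = 2.054.
n = (2.054 × 0.107 / 0.028)² = 61.61
Round up: n = 62.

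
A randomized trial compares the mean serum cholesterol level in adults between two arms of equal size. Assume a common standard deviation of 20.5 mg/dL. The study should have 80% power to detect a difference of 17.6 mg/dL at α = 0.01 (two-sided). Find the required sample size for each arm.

For two equal groups, n per group = 2·((z_{α/2} + z_β)·σ/δ)².
z_{α/2} = 2.576; z_β = 0.842 (power 80%).
n = 2 × (3.418 × 20.5 / 17.6)² = 2 × 15.85 = 31.70
Round up: n = 32 per group.

32 per group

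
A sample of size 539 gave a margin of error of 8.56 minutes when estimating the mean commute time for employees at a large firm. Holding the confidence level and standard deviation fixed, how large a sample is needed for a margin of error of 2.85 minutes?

Margin of error scales as 1/√n, so n₂ = n₁·(E₁/E₂)².
n₂ = 539 × (8.56/2.85)² = 539 × 9.021 = 4862.32
Round up: n₂ = 4863.

4863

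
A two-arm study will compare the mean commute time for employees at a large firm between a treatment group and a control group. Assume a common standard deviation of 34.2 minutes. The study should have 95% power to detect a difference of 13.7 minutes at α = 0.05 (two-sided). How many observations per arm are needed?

162 per group

For two equal groups, n per group = 2·((z_{α/2} + z_β)·σ/δ)².
z_{α/2} = 1.960; z_β = 1.645 (power 95%).
n = 2 × (3.605 × 34.2 / 13.7)² = 2 × 80.99 = 161.98
Round up: n = 162 per group.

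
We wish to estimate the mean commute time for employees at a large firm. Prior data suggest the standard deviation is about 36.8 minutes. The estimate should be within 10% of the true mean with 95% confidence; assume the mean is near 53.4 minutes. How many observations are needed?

183

For a mean, the margin of error is E = z·σ/√n, so n = (zσ/E)².
At 95% confidence, z = 1.960.
E = 10% of 53.4 = 5.34 minutes.
n = (1.960 × 36.8 / 5.34)² = 182.44
Round up: n = 183.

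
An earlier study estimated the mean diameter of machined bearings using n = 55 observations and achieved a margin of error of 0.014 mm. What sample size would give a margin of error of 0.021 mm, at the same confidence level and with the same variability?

Margin of error scales as 1/√n, so n₂ = n₁·(E₁/E₂)².
n₂ = 55 × (0.014/0.021)² = 55 × 0.4444 = 24.44
Round up: n₂ = 25.

25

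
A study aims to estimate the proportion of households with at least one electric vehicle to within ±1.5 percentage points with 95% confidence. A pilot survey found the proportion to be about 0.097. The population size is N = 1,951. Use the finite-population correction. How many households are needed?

847

For a proportion with margin E = 0.015 at 95% confidence, z = 1.960.
n = p̂(1−p̂)(z/E)² = 0.097 × 0.903 × (1.960/0.015)² = 1495.51 — call this n₀.
Finite-population correction with N = 1,951: n = n₀ / (1 + (n₀−1)/N) = 1495.51 / 1.766 = 846.83
Round up: n = 847.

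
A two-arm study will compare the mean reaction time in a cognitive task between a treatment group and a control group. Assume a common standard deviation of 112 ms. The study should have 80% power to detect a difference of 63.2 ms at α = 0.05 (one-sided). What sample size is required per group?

For two equal groups, n per group = 2·((z_α + z_β)·σ/δ)².
z_α = 1.645; z_β = 0.842 (power 80%).
n = 2 × (2.487 × 112 / 63.2)² = 2 × 19.42 = 38.84
Round up: n = 39 per group.

39 per group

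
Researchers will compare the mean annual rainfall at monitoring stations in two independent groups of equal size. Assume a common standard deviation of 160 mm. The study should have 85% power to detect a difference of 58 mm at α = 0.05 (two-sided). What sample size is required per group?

137 per group

For two equal groups, n per group = 2·((z_{α/2} + z_β)·σ/δ)².
z_{α/2} = 1.960; z_β = 1.036 (power 85%).
n = 2 × (2.996 × 160 / 58)² = 2 × 68.31 = 136.62
Round up: n = 137 per group.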